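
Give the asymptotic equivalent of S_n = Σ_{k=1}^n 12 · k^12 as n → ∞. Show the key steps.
S_n ~ 12 · n^13 / 13

By integral comparison (Euler-Maclaurin), Σ_{k=1}^n 12 · k^12 = 12 · ∫_0^n x^12 dx + O(n^12) = 12 · n^13/13 + O(n^12). (Equivalently, Faulhaber's formula gives the same leading term.)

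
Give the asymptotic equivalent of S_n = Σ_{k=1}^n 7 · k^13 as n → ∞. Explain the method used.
S_n ~ n^14 / 2

By integral comparison (Euler-Maclaurin), Σ_{k=1}^n 7 · k^13 = 7 · ∫_0^n x^13 dx + O(n^13) = 7 · n^14/14 = n^14 / 2 + O(n^13). (Equivalently, Faulhaber's formula gives the same leading term.)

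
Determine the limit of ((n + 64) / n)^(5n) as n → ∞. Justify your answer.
lim = e^320

Rewrite as (1 + 64/n)^(5n). By the standard limit (1 + x/n)^n → e^x, we have (1 + 64/n)^n → e^64, and raising to the 5th power gives e^320.
More precisely, ln[(1 + 64/n)^(5n)] = 5n · ln(1 + 64/n) = 5n · (64/n + O(1/n^2)) = 320 + O(1/n) → 320.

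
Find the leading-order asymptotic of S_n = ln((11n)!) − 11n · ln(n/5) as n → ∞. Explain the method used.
S_n ~ 11n · (ln 55 − 1) + O(ln n)

Stirling: ln((11n)!) = 11n ln(11n) − 11n + O(ln n).
  S_n = 11n ln(11n) − 11n − 11n ln(n/5) + O(ln n)
      = 11n ln(11n) − 11n ln n + 11n ln 5 − 11n + O(ln n)
      = 11n ln 11 + 11n ln 5 − 11n + O(ln n)
      = 11n (ln 55 − 1) + O(ln n).
Numerically ln(55) − 1 ≈ 3.0073.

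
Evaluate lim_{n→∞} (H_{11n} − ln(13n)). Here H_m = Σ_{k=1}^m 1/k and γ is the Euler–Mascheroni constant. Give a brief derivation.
lim = ln(11/13) + γ

By Euler-Maclaurin, H_m = ln m + γ + O(1/m). So
  H_{11n} − ln(13n) = ln(11n) + γ − ln(13n) + O(1/n)
                       = ln(11/13) + γ + O(1/n).
Hence the limit is ln(11/13) + γ.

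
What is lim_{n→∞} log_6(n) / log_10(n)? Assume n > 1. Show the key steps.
lim = ln(10) / ln(6) = log_6(10)

Change of base: log_6(n) = ln n / ln 6 and log_10(n) = ln n / ln 10. The ratio is (ln n / ln 6) · (ln 10 / ln n) = ln 10 / ln 6, a constant independent of n. So the limit is ln 10 / ln 6 = log_6(10).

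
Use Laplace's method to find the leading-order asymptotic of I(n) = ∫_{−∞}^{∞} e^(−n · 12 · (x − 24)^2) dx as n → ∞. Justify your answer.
I(n) = sqrt(π/(12n))

Here φ(x) = 12 · (x − 24)^2 has its unique minimum at x* = 24 with φ(x*) = 0 and φ''(x*) = 24. Laplace's method gives
  I(n) ~ e^(−n φ(x*)) · sqrt(2π / (n · φ''(x*))) = sqrt(2π / (24n)) = sqrt(π/(12n)).
This is exact: substituting u = (x − 24)·sqrt(12n) gives I(n) = (1/sqrt(12n)) ∫_{−∞}^{∞} e^(−u^2) du = sqrt(π/(12n)).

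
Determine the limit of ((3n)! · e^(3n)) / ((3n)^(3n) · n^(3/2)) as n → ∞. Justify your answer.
lim = 0

Stirling: (3n)! ~ sqrt(2π·3n) · (3n/e)^(3n). Hence
  (3n)! · e^(3n) / (3n)^(3n) ~ sqrt(2π·3n).
Dividing by n^(3/2): sqrt(2π·3n) / n^(3/2) = sqrt(2π·3) · n^((1−3)/2), so the expression behaves like sqrt(2π·3) · n^((1−3)/2) → 0.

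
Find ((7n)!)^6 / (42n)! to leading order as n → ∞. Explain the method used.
((7n)!)^6/(42n)! ~ ((2π·7n)^(5/2) / sqrt(6)) · 6^(−6·7n)  →  0

Write N = 7n. Stirling: N! ~ sqrt(2π N)(N/e)^N and (6N)! ~ sqrt(2π·6N)·(6N/e)^(6N).
  (N!)^6/(6N)! ~ (2π N)^(6/2) (N/e)^(6N) / [sqrt(2π·6N) (6N/e)^(6N)]
     = (2π N)^(6/2) / sqrt(2π·6N) · (N/(6N))^(6N)
     = (2π N)^((6−1)/2) / sqrt(6) · 6^(−6N).
Since 6^6 > 1, the factor 6^(−6N) decays exponentially, so the ratio → 0. Substituting N = 7n gives the stated form.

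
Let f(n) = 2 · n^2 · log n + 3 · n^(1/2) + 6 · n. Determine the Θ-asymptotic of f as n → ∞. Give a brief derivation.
f(n) ∈ Θ(n^2 · log n)

Compare the terms by growth order. For large n, n^a · (log n)^b dominates n^a' · (log n)^b' iff a > a', or (a = a' and b > b'). Ranking the 3 terms shows the dominant one is 2 · n^2 · log n. Hence f(n) ∈ Θ(n^2 · log n).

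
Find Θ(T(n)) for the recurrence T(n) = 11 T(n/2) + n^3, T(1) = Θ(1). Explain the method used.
T(n) = Θ(n^(log_2 11))

Master theorem: compare f(n) = n^3 to n^(log_2 11) where log_2 11 ≈ 3.459. Since 3 < log_2 11, we have f(n) = O(n^(log_2 11 − ε)) for some ε > 0 — Case 1. Hence T(n) = Θ(n^(log_2 11)).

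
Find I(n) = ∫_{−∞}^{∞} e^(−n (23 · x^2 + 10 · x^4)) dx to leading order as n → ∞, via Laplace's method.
I(n) ~ sqrt(π/(23n))

φ(x) = 23 · x^2 + 10 · x^4 has its unique global minimum at x* = 0 (since φ'(x) = 46x + 40x^3 = 0 only at x = 0 for real x with both coefficients positive, and φ → ∞ as |x| → ∞). At x* = 0, φ(0) = 0 and φ''(0) = 46. Laplace's method then gives
  I(n) ~ sqrt(2π / (n · φ''(0))) · e^(−n φ(0)) = sqrt(2π / (46n)) = sqrt(π/(23n)).
The 10 · x^4 term contributes only at subleading order (an O(1/n) relative correction).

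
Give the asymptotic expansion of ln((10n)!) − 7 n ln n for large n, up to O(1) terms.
ln((10n)!) − 7 n ln n = 3 n ln n + 10(ln 10 − 1) n + (1/2) ln(2π·10n) + O(1/n)

Stirling: ln((10n)!) = 10n ln(10n) − 10n + (1/2) ln(2π·10n) + O(1/n).
Expand 10n ln(10n) = 10n (ln n + ln 10) = 10n ln n + 10n ln 10.
Subtract 7n ln n: leading term is (10 − 7) n ln n = 3 n ln n. The next term is 10n ln 10 − 10n = 10(ln 10 − 1) n. Then the (1/2) ln(2π·10n) correction.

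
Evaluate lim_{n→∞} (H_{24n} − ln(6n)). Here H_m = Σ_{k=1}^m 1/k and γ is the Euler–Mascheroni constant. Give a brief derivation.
lim = ln 4 + γ

By Euler-Maclaurin, H_m = ln m + γ + O(1/m). So
  H_{24n} − ln(6n) = ln(24n) + γ − ln(6n) + O(1/n)
                       = ln(24/6) + γ + O(1/n).
Hence the limit is ln(24/6) + γ (= ln 4).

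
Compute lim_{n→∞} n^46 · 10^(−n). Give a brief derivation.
lim = 0

Exponentials with base > 1 dominate every fixed polynomial: for any fixed c, n^c / 10^n → 0 as n → ∞ (e.g. by the ratio test, or by writing 10^n = e^(n ln 10) and noting e^(n ln 10) / n^c → ∞). Hence n^46 · 10^(−n) = n^46 / 10^n → 0.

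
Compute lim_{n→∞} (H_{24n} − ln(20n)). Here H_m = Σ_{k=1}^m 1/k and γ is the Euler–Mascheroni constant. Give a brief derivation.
lim = ln(6/5) + γ

By Euler-Maclaurin, H_m = ln m + γ + O(1/m). So
  H_{24n} − ln(20n) = ln(24n) + γ − ln(20n) + O(1/n)
                       = ln(24/20) + γ + O(1/n).
Hence the limit is ln(24/20) + γ (= ln(6/5)).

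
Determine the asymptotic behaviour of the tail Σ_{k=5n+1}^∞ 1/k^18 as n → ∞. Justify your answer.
Σ_{k>5n} 1/k^18 ~ 1/(17 · (5n)^17)

Compare to the integral: ∫_{5n}^∞ x^(−18) dx = [−x^(−17)/17]_{5n}^∞ = 1/((18−1)·(5n)^17). Euler-Maclaurin then gives
  Σ_{k>5n} 1/k^18 = ∫_{5n}^∞ dx/x^18 − 1/(2·(5n)^18) + O(1/(5n)^19).
(Equivalently this is ζ(18) − Σ_{k≤5n} 1/k^18.)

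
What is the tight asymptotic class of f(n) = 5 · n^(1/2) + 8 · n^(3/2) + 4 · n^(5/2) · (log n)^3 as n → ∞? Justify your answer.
f(n) ∈ Θ(n^(5/2) · (log n)^3)

Compare the terms by growth order. For large n, n^a · (log n)^b dominates n^a' · (log n)^b' iff a > a', or (a = a' and b > b'). Ranking the 3 terms shows the dominant one is 4 · n^(5/2) · (log n)^3. Hence f(n) ∈ Θ(n^(5/2) · (log n)^3).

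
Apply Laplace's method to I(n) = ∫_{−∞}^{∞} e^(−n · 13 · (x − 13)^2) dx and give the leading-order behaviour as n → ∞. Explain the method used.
I(n) = sqrt(π/(13n))

Here φ(x) = 13 · (x − 13)^2 has its unique minimum at x* = 13 with φ(x*) = 0 and φ''(x*) = 26. Laplace's method gives
  I(n) ~ e^(−n φ(x*)) · sqrt(2π / (n · φ''(x*))) = sqrt(2π / (26n)) = sqrt(π/(13n)).
This is exact: substituting u = (x − 13)·sqrt(13n) gives I(n) = (1/sqrt(13n)) ∫_{−∞}^{∞} e^(−u^2) du = sqrt(π/(13n)).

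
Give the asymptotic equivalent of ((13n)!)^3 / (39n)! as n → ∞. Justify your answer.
((13n)!)^3/(39n)! ~ ((2π·13n)^(2/2) / sqrt(3)) · 3^(−3·13n)  →  0

Write N = 13n. Stirling: N! ~ sqrt(2π N)(N/e)^N and (3N)! ~ sqrt(2π·3N)·(3N/e)^(3N).
  (N!)^3/(3N)! ~ (2π N)^(3/2) (N/e)^(3N) / [sqrt(2π·3N) (3N/e)^(3N)]
     = (2π N)^(3/2) / sqrt(2π·3N) · (N/(3N))^(3N)
     = (2π N)^((3−1)/2) / sqrt(3) · 3^(−3N).
Since 3^3 > 1, the factor 3^(−3N) decays exponentially, so the ratio → 0. Substituting N = 13n gives the stated form.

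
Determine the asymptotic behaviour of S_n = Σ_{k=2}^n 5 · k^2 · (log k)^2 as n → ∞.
S_n ~ 5 · n^3 · (log n)^2 / 3

By integral comparison, S_n = ∫_1^n 5 · x^2 · (log x)^2 dx + O(n^2 · (log n)^2). For the integral, the leading term of ∫_1^n x^2 (log x)^2 dx is n^3/3 · (log n)^2 (by repeated integration by parts; each step lowers the log-exponent and produces a relatively O(1/log n) correction). Hence S_n ~ 5 · n^3 · (log n)^2 / 3.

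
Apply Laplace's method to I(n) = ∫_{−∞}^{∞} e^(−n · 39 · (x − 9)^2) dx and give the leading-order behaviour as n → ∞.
I(n) = sqrt(π/(39n))

Here φ(x) = 39 · (x − 9)^2 has its unique minimum at x* = 9 with φ(x*) = 0 and φ''(x*) = 78. Laplace's method gives
  I(n) ~ e^(−n φ(x*)) · sqrt(2π / (n · φ''(x*))) = sqrt(2π / (78n)) = sqrt(π/(39n)).
This is exact: substituting u = (x − 9)·sqrt(39n) gives I(n) = (1/sqrt(39n)) ∫_{−∞}^{∞} e^(−u^2) du = sqrt(π/(39n)).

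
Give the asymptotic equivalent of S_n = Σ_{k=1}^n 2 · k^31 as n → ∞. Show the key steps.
S_n ~ n^32 / 16

By integral comparison (Euler-Maclaurin), Σ_{k=1}^n 2 · k^31 = 2 · ∫_0^n x^31 dx + O(n^31) = 2 · n^32/32 = n^32 / 16 + O(n^31). (Equivalently, Faulhaber's formula gives the same leading term.)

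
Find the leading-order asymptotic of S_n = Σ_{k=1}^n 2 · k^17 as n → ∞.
S_n ~ n^18 / 9

By integral comparison (Euler-Maclaurin), Σ_{k=1}^n 2 · k^17 = 2 · ∫_0^n x^17 dx + O(n^17) = 2 · n^18/18 = n^18 / 9 + O(n^17). (Equivalently, Faulhaber's formula gives the same leading term.)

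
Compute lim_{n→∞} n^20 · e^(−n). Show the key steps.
lim = 0

Exponentials with base > 1 dominate every fixed polynomial: for any fixed c, n^c / e^n → 0 as n → ∞ (e.g. by the ratio test, or since e^n grows faster than any power of n). Hence n^20 · e^(−n) = n^20 / e^n → 0.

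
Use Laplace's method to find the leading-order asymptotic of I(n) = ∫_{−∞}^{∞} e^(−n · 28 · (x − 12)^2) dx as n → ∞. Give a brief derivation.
I(n) = sqrt(π/(28n))

Here φ(x) = 28 · (x − 12)^2 has its unique minimum at x* = 12 with φ(x*) = 0 and φ''(x*) = 56. Laplace's method gives
  I(n) ~ e^(−n φ(x*)) · sqrt(2π / (n · φ''(x*))) = sqrt(2π / (56n)) = sqrt(π/(28n)).
This is exact: substituting u = (x − 12)·sqrt(28n) gives I(n) = (1/sqrt(28n)) ∫_{−∞}^{∞} e^(−u^2) du = sqrt(π/(28n)).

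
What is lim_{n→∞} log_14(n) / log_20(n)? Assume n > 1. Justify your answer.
lim = ln(20) / ln(14) = log_14(20)

Change of base: log_14(n) = ln n / ln 14 and log_20(n) = ln n / ln 20. The ratio is (ln n / ln 14) · (ln 20 / ln n) = ln 20 / ln 14, a constant independent of n. So the limit is ln 20 / ln 14 = log_14(20).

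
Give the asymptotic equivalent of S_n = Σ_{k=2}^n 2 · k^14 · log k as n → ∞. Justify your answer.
S_n ~ 2 · n^15 log n / 15 − 2 · n^15 / 225

By integral comparison, S_n = ∫_1^n 2 · x^14 · log x dx + O(n^14 · log n). For the integral, ∫ x^14 log x dx = n^15 log n / 15 − n^15/225 (integration by parts). Hence S_n ~ 2 · n^15 log n / 15 − 2 · n^15 / 225.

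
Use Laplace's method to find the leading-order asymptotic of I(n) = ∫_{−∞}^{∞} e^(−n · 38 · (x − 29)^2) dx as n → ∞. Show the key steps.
I(n) = sqrt(π/(38n))

Here φ(x) = 38 · (x − 29)^2 has its unique minimum at x* = 29 with φ(x*) = 0 and φ''(x*) = 76. Laplace's method gives
  I(n) ~ e^(−n φ(x*)) · sqrt(2π / (n · φ''(x*))) = sqrt(2π / (76n)) = sqrt(π/(38n)).
This is exact: substituting u = (x − 29)·sqrt(38n) gives I(n) = (1/sqrt(38n)) ∫_{−∞}^{∞} e^(−u^2) du = sqrt(π/(38n)).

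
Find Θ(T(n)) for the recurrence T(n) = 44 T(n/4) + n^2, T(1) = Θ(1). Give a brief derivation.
T(n) = Θ(n^(log_4 44))

Master theorem: compare f(n) = n^2 to n^(log_4 44) where log_4 44 ≈ 2.730. Since 2 < log_4 44, we have f(n) = O(n^(log_4 44 − ε)) for some ε > 0 — Case 1. Hence T(n) = Θ(n^(log_4 44)).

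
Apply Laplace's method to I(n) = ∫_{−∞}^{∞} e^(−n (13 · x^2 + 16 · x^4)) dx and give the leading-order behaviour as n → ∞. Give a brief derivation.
I(n) ~ sqrt(π/(13n))

φ(x) = 13 · x^2 + 16 · x^4 has its unique global minimum at x* = 0 (since φ'(x) = 26x + 64x^3 = 0 only at x = 0 for real x with both coefficients positive, and φ → ∞ as |x| → ∞). At x* = 0, φ(0) = 0 and φ''(0) = 26. Laplace's method then gives
  I(n) ~ sqrt(2π / (n · φ''(0))) · e^(−n φ(0)) = sqrt(2π / (26n)) = sqrt(π/(13n)).
The 16 · x^4 term contributes only at subleading order (an O(1/n) relative correction).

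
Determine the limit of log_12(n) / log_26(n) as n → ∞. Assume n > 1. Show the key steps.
lim = ln(26) / ln(12) = log_12(26)

Change of base: log_12(n) = ln n / ln 12 and log_26(n) = ln n / ln 26. The ratio is (ln n / ln 12) · (ln 26 / ln n) = ln 26 / ln 12, a constant independent of n. So the limit is ln 26 / ln 12 = log_12(26).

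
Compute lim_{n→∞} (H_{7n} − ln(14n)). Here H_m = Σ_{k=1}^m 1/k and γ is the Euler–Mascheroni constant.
lim = −ln 2 + γ

By Euler-Maclaurin, H_m = ln m + γ + O(1/m). So
  H_{7n} − ln(14n) = ln(7n) + γ − ln(14n) + O(1/n)
                       = ln(7/14) + γ + O(1/n).
Hence the limit is ln(7/14) + γ (= −ln 2).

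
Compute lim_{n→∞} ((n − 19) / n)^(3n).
lim = e^(−57)

Rewrite as (1 − 19/n)^(3n). By the standard limit (1 + x/n)^n → e^x, we have (1 − 19/n)^n → e^(−19), and raising to the 3rd power gives e^(−57).
More precisely, ln[(1 − 19/n)^(3n)] = 3n · ln(1 − 19/n) = 3n · (-19/n + O(1/n^2)) = -57 + O(1/n) → -57.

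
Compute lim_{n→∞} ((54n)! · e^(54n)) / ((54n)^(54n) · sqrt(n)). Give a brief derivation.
lim = sqrt(2π·54)

Stirling: (54n)! ~ sqrt(2π·54n) · (54n/e)^(54n). Hence
  (54n)! · e^(54n) / (54n)^(54n) ~ sqrt(2π·54n).
Dividing by sqrt(n): sqrt(2π·54n) / sqrt(n) = sqrt(2π·54) · n^((1−1)/2), so the limit is sqrt(2π·54).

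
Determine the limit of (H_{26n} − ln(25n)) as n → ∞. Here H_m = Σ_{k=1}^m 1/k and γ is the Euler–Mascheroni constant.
lim = ln(26/25) + γ

By Euler-Maclaurin, H_m = ln m + γ + O(1/m). So
  H_{26n} − ln(25n) = ln(26n) + γ − ln(25n) + O(1/n)
                       = ln(26/25) + γ + O(1/n).
Hence the limit is ln(26/25) + γ.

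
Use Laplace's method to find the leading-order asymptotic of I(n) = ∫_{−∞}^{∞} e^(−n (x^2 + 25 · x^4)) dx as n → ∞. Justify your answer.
I(n) ~ sqrt(π/n)

φ(x) = x^2 + 25 · x^4 has its unique global minimum at x* = 0 (since φ'(x) = 2x + 100x^3 = 0 only at x = 0 for real x with both coefficients positive, and φ → ∞ as |x| → ∞). At x* = 0, φ(0) = 0 and φ''(0) = 2. Laplace's method then gives
  I(n) ~ sqrt(2π / (n · φ''(0))) · e^(−n φ(0)) = sqrt(2π / (2n)) = sqrt(π/n).
The 25 · x^4 term contributes only at subleading order (an O(1/n) relative correction).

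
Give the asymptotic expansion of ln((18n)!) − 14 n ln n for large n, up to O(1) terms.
ln((18n)!) − 14 n ln n = 4 n ln n + 18(ln 18 − 1) n + (1/2) ln(2π·18n) + O(1/n)

Stirling: ln((18n)!) = 18n ln(18n) − 18n + (1/2) ln(2π·18n) + O(1/n).
Expand 18n ln(18n) = 18n (ln n + ln 18) = 18n ln n + 18n ln 18.
Subtract 14n ln n: leading term is (18 − 14) n ln n = 4 n ln n. The next term is 18n ln 18 − 18n = 18(ln 18 − 1) n. Then the (1/2) ln(2π·18n) correction.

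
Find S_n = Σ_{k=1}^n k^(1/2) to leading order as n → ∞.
S_n ~ (2/3) · n^(3/2)

Integral comparison: Σ_{k=1}^n k^(1/2) = ∫_0^n x^(1/2) dx + O(n^(1/2)). The integral is n^(1 + 1/2) / (1 + 1/2) = n^((1+2)/2) / ((1+2)/2) = (2/3) · n^(3/2).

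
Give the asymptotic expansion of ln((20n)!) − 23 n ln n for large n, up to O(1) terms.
ln((20n)!) − 23 n ln n = −3 n ln n + 20(ln 20 − 1) n + (1/2) ln(2π·20n) + O(1/n)

Stirling: ln((20n)!) = 20n ln(20n) − 20n + (1/2) ln(2π·20n) + O(1/n).
Expand 20n ln(20n) = 20n (ln n + ln 20) = 20n ln n + 20n ln 20.
Subtract 23n ln n: leading term is (20 − 23) n ln n = −3 n ln n. The next term is 20n ln 20 − 20n = 20(ln 20 − 1) n. Then the (1/2) ln(2π·20n) correction.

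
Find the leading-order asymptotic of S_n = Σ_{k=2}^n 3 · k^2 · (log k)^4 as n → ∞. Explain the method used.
S_n ~ n^3 · (log n)^4

By integral comparison, S_n = ∫_1^n 3 · x^2 · (log x)^4 dx + O(n^2 · (log n)^4). For the integral, the leading term of ∫_1^n x^2 (log x)^4 dx is n^3/3 · (log n)^4 (by repeated integration by parts; each step lowers the log-exponent and produces a relatively O(1/log n) correction). Hence S_n ~ n^3 · (log n)^4.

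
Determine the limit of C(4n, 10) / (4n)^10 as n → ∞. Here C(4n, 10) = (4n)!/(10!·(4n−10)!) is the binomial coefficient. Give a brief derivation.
lim = 1/10! = 1/3628800

With N = 4n → ∞: C(N, 10) / N^10 = [N(N−1)…(N−9)] / (10! · N^10) = (1/10!) · 1 · (1 − 1/(4n)) · … · (1 − 9/(4n)). Each factor → 1 as N → ∞, so the limit is 1/10! = 1/3628800.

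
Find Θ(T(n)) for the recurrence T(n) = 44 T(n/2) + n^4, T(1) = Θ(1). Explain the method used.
T(n) = Θ(n^(log_2 44))

Master theorem: compare f(n) = n^4 to n^(log_2 44) where log_2 44 ≈ 5.459. Since 4 < log_2 44, we have f(n) = O(n^(log_2 44 − ε)) for some ε > 0 — Case 1. Hence T(n) = Θ(n^(log_2 44)).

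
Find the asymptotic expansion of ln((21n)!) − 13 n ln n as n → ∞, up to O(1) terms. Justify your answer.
ln((21n)!) − 13 n ln n = 8 n ln n + 21(ln 21 − 1) n + (1/2) ln(2π·21n) + O(1/n)

Stirling: ln((21n)!) = 21n ln(21n) − 21n + (1/2) ln(2π·21n) + O(1/n).
Expand 21n ln(21n) = 21n (ln n + ln 21) = 21n ln n + 21n ln 21.
Subtract 13n ln n: leading term is (21 − 13) n ln n = 8 n ln n. The next term is 21n ln 21 − 21n = 21(ln 21 − 1) n. Then the (1/2) ln(2π·21n) correction.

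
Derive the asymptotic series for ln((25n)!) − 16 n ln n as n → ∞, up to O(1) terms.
ln((25n)!) − 16 n ln n = 9 n ln n + 25(ln 25 − 1) n + (1/2) ln(2π·25n) + O(1/n)

Stirling: ln((25n)!) = 25n ln(25n) − 25n + (1/2) ln(2π·25n) + O(1/n).
Expand 25n ln(25n) = 25n (ln n + ln 25) = 25n ln n + 25n ln 25.
Subtract 16n ln n: leading term is (25 − 16) n ln n = 9 n ln n. The next term is 25n ln 25 − 25n = 25(ln 25 − 1) n. Then the (1/2) ln(2π·25n) correction.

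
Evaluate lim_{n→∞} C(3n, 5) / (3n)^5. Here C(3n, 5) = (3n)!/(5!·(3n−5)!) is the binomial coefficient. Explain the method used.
lim = 1/5! = 1/120

With N = 3n → ∞: C(N, 5) / N^5 = [N(N−1)…(N−4)] / (5! · N^5) = (1/5!) · 1 · (1 − 1/(3n)) · (1 − 2/(3n)) · (1 − 3/(3n)) · (1 − 4/(3n)). Each factor → 1 as N → ∞, so the limit is 1/5! = 1/120.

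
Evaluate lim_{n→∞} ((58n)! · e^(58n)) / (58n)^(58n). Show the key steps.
lim = ∞

Stirling: (58n)! ~ sqrt(2π·58n) · (58n/e)^(58n). Hence
  (58n)! · e^(58n) / (58n)^(58n) ~ sqrt(2π·58n) = sqrt(2π·58) · sqrt(n) → ∞.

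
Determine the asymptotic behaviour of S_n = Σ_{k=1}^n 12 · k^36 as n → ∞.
S_n ~ 12 · n^37 / 37

By integral comparison (Euler-Maclaurin), Σ_{k=1}^n 12 · k^36 = 12 · ∫_0^n x^36 dx + O(n^36) = 12 · n^37/37 + O(n^36). (Equivalently, Faulhaber's formula gives the same leading term.)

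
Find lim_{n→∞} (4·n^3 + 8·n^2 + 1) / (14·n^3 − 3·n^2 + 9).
lim = 4/14 = 2/7

For large n the leading n^3 terms dominate both numerator and denominator. Dividing top and bottom by n^3, every other term tends to 0, leaving 4/14 = 2/7.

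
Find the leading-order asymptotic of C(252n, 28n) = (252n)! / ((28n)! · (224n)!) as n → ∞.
C(252n, 28n) ~ (387420489/16777216)^(28n) · sqrt(9/(16π·28n))

Write N = 28n. Apply Stirling to each factorial:
  (9N)! ~ sqrt(2π·9N) · (9N/e)^(9N),
  N! ~ sqrt(2π N) · (N/e)^N,
  (8N)! ~ sqrt(2π·8N) · (8N/e)^(8N).
The exponential factors combine to (9N)^(9N) / (N^N · (8N)^(8N)) = 9^(9N)/8^(8N) = (9^9/8^8)^N = (387420489/16777216)^N.
The square-root prefactors combine to sqrt(2π·9N) / (sqrt(2π N)·sqrt(2π·8N)) = sqrt(9 / (2π·8·N)) = sqrt(9/(16π·28n)).
Substituting N = 28n: C(252n, 28n) ~ (387420489/16777216)^(28n) · sqrt(9/(16π·28n)).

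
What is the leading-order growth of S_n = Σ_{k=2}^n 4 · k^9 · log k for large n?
S_n ~ 2 · n^10 log n / 5 − n^10 / 25

By integral comparison, S_n = ∫_1^n 4 · x^9 · log x dx + O(n^9 · log n). For the integral, ∫ x^9 log x dx = n^10 log n / 10 − n^10/100 (integration by parts). Hence S_n ~ 2 · n^10 log n / 5 − n^10 / 25.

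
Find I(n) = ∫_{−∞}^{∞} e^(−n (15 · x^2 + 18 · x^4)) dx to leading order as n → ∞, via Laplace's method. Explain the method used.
I(n) ~ sqrt(π/(15n))

φ(x) = 15 · x^2 + 18 · x^4 has its unique global minimum at x* = 0 (since φ'(x) = 30x + 72x^3 = 0 only at x = 0 for real x with both coefficients positive, and φ → ∞ as |x| → ∞). At x* = 0, φ(0) = 0 and φ''(0) = 30. Laplace's method then gives
  I(n) ~ sqrt(2π / (n · φ''(0))) · e^(−n φ(0)) = sqrt(2π / (30n)) = sqrt(π/(15n)).
The 18 · x^4 term contributes only at subleading order (an O(1/n) relative correction).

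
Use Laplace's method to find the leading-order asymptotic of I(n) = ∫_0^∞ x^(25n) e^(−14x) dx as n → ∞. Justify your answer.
I(n) ~ (sqrt(2π·25n) / 14) · (25n/(14e))^(25n)

Write the integrand as exp(25n ln x − 14x) and set f(x) = 25n ln x − 14x. Then f'(x) = 25n/x − 14 = 0 at x* = 25n/14, and f''(x*) = −25n/x*^2 = −14^2/(25n). Laplace's method (interior maximum) gives
  I(n) ~ e^(f(x*)) · sqrt(2π / |f''(x*)|)
        = exp(25n ln(25n/14) − 25n) · sqrt(2π · 25n / 14^2)
        = (25n/14)^(25n) e^(−25n) · sqrt(2π·25n) / 14
        = (sqrt(2π·25n) / 14) · (25n/(14e))^(25n).
This matches Γ(25n+1)/14^(25n+1) with Stirling applied to Γ.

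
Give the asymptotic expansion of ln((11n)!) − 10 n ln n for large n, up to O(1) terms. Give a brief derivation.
ln((11n)!) − 10 n ln n = n ln n + 11(ln 11 − 1) n + (1/2) ln(2π·11n) + O(1/n)

Stirling: ln((11n)!) = 11n ln(11n) − 11n + (1/2) ln(2π·11n) + O(1/n).
Expand 11n ln(11n) = 11n (ln n + ln 11) = 11n ln n + 11n ln 11.
Subtract 10n ln n: leading term is (11 − 10) n ln n = n ln n. The next term is 11n ln 11 − 11n = 11(ln 11 − 1) n. Then the (1/2) ln(2π·11n) correction.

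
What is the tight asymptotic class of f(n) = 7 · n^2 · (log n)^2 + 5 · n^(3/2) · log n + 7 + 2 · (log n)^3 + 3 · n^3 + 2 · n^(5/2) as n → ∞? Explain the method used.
f(n) ∈ Θ(n^3)

Compare the terms by growth order. For large n, n^a · (log n)^b dominates n^a' · (log n)^b' iff a > a', or (a = a' and b > b'). Ranking the 6 terms shows the dominant one is 3 · n^3. Hence f(n) ∈ Θ(n^3).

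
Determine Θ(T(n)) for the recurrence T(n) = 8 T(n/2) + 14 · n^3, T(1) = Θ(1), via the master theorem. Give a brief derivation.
T(n) = Θ(n^3 log n)

log_2 8 = 3, and f(n) = 14 · n^3 = Θ(n^(log_2 8)). This is Case 2 of the master theorem: T(n) = Θ(f(n) · log n) = Θ(n^3 log n).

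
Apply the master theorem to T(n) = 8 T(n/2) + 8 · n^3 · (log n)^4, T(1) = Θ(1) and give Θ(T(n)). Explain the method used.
T(n) = Θ(n^3 · (log n)^5)

Here log_2 8 = 3 and f(n) = 8 · n^3 · (log n)^4 = Θ(n^(log_2 8) · (log n)^4). This is the extended Case 2 of the master theorem (f matches the critical exponent up to log factors), giving T(n) = Θ(n^(log_2 8) · (log n)^(4+1)) = Θ(n^3 · (log n)^5).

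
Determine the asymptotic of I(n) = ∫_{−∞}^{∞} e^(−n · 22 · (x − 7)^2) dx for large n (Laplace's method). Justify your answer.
I(n) = sqrt(π/(22n))

Here φ(x) = 22 · (x − 7)^2 has its unique minimum at x* = 7 with φ(x*) = 0 and φ''(x*) = 44. Laplace's method gives
  I(n) ~ e^(−n φ(x*)) · sqrt(2π / (n · φ''(x*))) = sqrt(2π / (44n)) = sqrt(π/(22n)).
This is exact: substituting u = (x − 7)·sqrt(22n) gives I(n) = (1/sqrt(22n)) ∫_{−∞}^{∞} e^(−u^2) du = sqrt(π/(22n)).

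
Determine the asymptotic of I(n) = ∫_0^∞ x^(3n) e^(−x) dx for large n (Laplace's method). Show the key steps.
I(n) ~ sqrt(2π·3n) · (3n/e)^(3n)

Write the integrand as exp(3n ln x − x) and set f(x) = 3n ln x − x. Then f'(x) = 3n/x − 1 = 0 at x* = 3n, and f''(x*) = −3n/x*^2 = −1/(3n). Laplace's method (interior maximum) gives
  I(n) ~ e^(f(x*)) · sqrt(2π / |f''(x*)|)
        = exp(3n ln(3n) − 3n) · sqrt(2π · 3n)
        = (3n)^(3n) e^(−3n) · sqrt(2π·3n)
        = sqrt(2π·3n) · (3n/e)^(3n).
This matches Γ(3n+1) with Stirling applied to Γ.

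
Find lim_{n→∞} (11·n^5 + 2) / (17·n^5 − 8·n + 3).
lim = 11/17

For large n the leading n^5 terms dominate both numerator and denominator. Dividing top and bottom by n^5, every other term tends to 0, leaving 11/17.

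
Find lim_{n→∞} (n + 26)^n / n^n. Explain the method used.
lim = e^26

Rewrite as (1 + 26/n)^(n). By the standard limit (1 + x/n)^n → e^x, we have (1 + 26/n)^n → e^26, and raising to the 1st power gives e^26.
More precisely, ln[(1 + 26/n)^(n)] = n · ln(1 + 26/n) = n · (26/n + O(1/n^2)) = 26 + O(1/n) → 26.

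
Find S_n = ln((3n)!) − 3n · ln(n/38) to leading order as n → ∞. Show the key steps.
S_n ~ 3n · (ln 114 − 1) + O(ln n)

Stirling: ln((3n)!) = 3n ln(3n) − 3n + O(ln n).
  S_n = 3n ln(3n) − 3n − 3n ln(n/38) + O(ln n)
      = 3n ln(3n) − 3n ln n + 3n ln 38 − 3n + O(ln n)
      = 3n ln 3 + 3n ln 38 − 3n + O(ln n)
      = 3n (ln 114 − 1) + O(ln n).
Numerically ln(114) − 1 ≈ 3.7362.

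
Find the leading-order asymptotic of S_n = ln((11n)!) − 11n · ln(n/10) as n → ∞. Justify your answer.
S_n ~ 11n · (ln 110 − 1) + O(ln n)

Stirling: ln((11n)!) = 11n ln(11n) − 11n + O(ln n).
  S_n = 11n ln(11n) − 11n − 11n ln(n/10) + O(ln n)
      = 11n ln(11n) − 11n ln n + 11n ln 10 − 11n + O(ln n)
      = 11n ln 11 + 11n ln 10 − 11n + O(ln n)
      = 11n (ln 110 − 1) + O(ln n).
Numerically ln(110) − 1 ≈ 3.7005.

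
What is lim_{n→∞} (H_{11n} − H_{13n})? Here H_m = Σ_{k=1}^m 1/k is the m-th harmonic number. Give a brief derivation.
lim = ln(11/13)

Euler-Maclaurin gives H_m = ln m + γ + 1/(2m) + O(1/m^2). The γ and O(1/m) terms cancel in the difference:
  H_{11n} − H_{13n} = ln(11n) − ln(13n) + O(1/n) = ln(11/13) + O(1/n).
Hence the limit is ln(11/13).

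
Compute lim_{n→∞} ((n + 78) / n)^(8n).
lim = e^624

Rewrite as (1 + 78/n)^(8n). By the standard limit (1 + x/n)^n → e^x, we have (1 + 78/n)^n → e^78, and raising to the 8th power gives e^624.
More precisely, ln[(1 + 78/n)^(8n)] = 8n · ln(1 + 78/n) = 8n · (78/n + O(1/n^2)) = 624 + O(1/n) → 624.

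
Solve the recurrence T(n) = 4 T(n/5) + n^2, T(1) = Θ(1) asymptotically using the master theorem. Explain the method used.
T(n) = Θ(n^2)

log_5 4 ≈ 0.861. f(n) = n^2 dominates n^(log_5 4) since 2 > 0.861, and the regularity condition a·f(n/b) = 4·(n/5)^2 = (4/25)·n^2 ≤ c·f(n) holds with c = 4/25 ≈ 0.16 < 1. So this is Case 3: T(n) = Θ(f(n)) = Θ(n^2).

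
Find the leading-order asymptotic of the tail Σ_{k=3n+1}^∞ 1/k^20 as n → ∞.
Σ_{k>3n} 1/k^20 ~ 1/(19 · (3n)^19)

Compare to the integral: ∫_{3n}^∞ x^(−20) dx = [−x^(−19)/19]_{3n}^∞ = 1/((20−1)·(3n)^19). Euler-Maclaurin then gives
  Σ_{k>3n} 1/k^20 = ∫_{3n}^∞ dx/x^20 − 1/(2·(3n)^20) + O(1/(3n)^21).
(Equivalently this is ζ(20) − Σ_{k≤3n} 1/k^20.)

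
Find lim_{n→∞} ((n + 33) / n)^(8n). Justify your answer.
lim = e^264

Rewrite as (1 + 33/n)^(8n). By the standard limit (1 + x/n)^n → e^x, we have (1 + 33/n)^n → e^33, and raising to the 8th power gives e^264.
More precisely, ln[(1 + 33/n)^(8n)] = 8n · ln(1 + 33/n) = 8n · (33/n + O(1/n^2)) = 264 + O(1/n) → 264.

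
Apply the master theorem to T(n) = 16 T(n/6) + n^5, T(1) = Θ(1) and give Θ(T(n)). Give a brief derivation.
T(n) = Θ(n^5)

log_6 16 ≈ 1.547. f(n) = n^5 dominates n^(log_6 16) since 5 > 1.547, and the regularity condition a·f(n/b) = 16·(n/6)^5 = (16/7776)·n^5 ≤ c·f(n) holds with c = 16/7776 ≈ 0.00206 < 1. So this is Case 3: T(n) = Θ(f(n)) = Θ(n^5).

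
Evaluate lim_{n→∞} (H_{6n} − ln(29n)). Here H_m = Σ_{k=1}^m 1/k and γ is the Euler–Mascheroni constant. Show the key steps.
lim = ln(6/29) + γ

By Euler-Maclaurin, H_m = ln m + γ + O(1/m). So
  H_{6n} − ln(29n) = ln(6n) + γ − ln(29n) + O(1/n)
                       = ln(6/29) + γ + O(1/n).
Hence the limit is ln(6/29) + γ.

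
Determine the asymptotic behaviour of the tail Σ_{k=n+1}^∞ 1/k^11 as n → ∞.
Σ_{k>n} 1/k^11 ~ 1/(10 · n^10)

Compare to the integral: ∫_{n}^∞ x^(−11) dx = [−x^(−10)/10]_{n}^∞ = 1/((11−1)·n^10). Euler-Maclaurin then gives
  Σ_{k>n} 1/k^11 = ∫_{n}^∞ dx/x^11 − 1/(2·n^11) + O(1/n^12).
(Equivalently this is ζ(11) − Σ_{k≤n} 1/k^11.)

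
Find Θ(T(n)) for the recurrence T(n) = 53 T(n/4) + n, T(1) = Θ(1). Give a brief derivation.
T(n) = Θ(n^(log_4 53))

Master theorem: compare f(n) = n to n^(log_4 53) where log_4 53 ≈ 2.864. Since 1 < log_4 53, we have f(n) = O(n^(log_4 53 − ε)) for some ε > 0 — Case 1. Hence T(n) = Θ(n^(log_4 53)).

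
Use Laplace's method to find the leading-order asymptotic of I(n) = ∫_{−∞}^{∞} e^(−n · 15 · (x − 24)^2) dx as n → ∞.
I(n) = sqrt(π/(15n))

Here φ(x) = 15 · (x − 24)^2 has its unique minimum at x* = 24 with φ(x*) = 0 and φ''(x*) = 30. Laplace's method gives
  I(n) ~ e^(−n φ(x*)) · sqrt(2π / (n · φ''(x*))) = sqrt(2π / (30n)) = sqrt(π/(15n)).
This is exact: substituting u = (x − 24)·sqrt(15n) gives I(n) = (1/sqrt(15n)) ∫_{−∞}^{∞} e^(−u^2) du = sqrt(π/(15n)).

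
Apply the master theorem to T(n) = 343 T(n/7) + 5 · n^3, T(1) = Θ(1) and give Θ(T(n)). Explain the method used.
T(n) = Θ(n^3 log n)

log_7 343 = 3, and f(n) = 5 · n^3 = Θ(n^(log_7 343)). This is Case 2 of the master theorem: T(n) = Θ(f(n) · log n) = Θ(n^3 log n).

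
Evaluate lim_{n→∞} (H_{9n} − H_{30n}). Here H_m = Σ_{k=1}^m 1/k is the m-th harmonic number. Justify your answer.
lim = ln(9/30) = ln(3/10)

Euler-Maclaurin gives H_m = ln m + γ + 1/(2m) + O(1/m^2). The γ and O(1/m) terms cancel in the difference:
  H_{9n} − H_{30n} = ln(9n) − ln(30n) + O(1/n) = ln(9/30) + O(1/n).
Hence the limit is ln(9/30) = ln(3/10).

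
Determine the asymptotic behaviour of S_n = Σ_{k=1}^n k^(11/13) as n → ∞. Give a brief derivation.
S_n ~ (13/24) · n^(24/13)

Integral comparison: Σ_{k=1}^n k^(11/13) = ∫_0^n x^(11/13) dx + O(n^(11/13)). The integral is n^(1 + 11/13) / (1 + 11/13) = n^((11+13)/13) / ((11+13)/13) = (13/24) · n^(24/13).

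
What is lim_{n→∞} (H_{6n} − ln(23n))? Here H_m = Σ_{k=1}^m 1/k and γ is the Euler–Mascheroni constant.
lim = ln(6/23) + γ

By Euler-Maclaurin, H_m = ln m + γ + O(1/m). So
  H_{6n} − ln(23n) = ln(6n) + γ − ln(23n) + O(1/n)
                       = ln(6/23) + γ + O(1/n).
Hence the limit is ln(6/23) + γ.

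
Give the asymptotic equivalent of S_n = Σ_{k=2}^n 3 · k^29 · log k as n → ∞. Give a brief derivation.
S_n ~ n^30 log n / 10 − n^30 / 300

By integral comparison, S_n = ∫_1^n 3 · x^29 · log x dx + O(n^29 · log n). For the integral, ∫ x^29 log x dx = n^30 log n / 30 − n^30/900 (integration by parts). Hence S_n ~ n^30 log n / 10 − n^30 / 300.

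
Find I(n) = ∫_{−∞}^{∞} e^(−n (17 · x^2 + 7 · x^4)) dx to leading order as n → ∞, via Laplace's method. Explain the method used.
I(n) ~ sqrt(π/(17n))

φ(x) = 17 · x^2 + 7 · x^4 has its unique global minimum at x* = 0 (since φ'(x) = 34x + 28x^3 = 0 only at x = 0 for real x with both coefficients positive, and φ → ∞ as |x| → ∞). At x* = 0, φ(0) = 0 and φ''(0) = 34. Laplace's method then gives
  I(n) ~ sqrt(2π / (n · φ''(0))) · e^(−n φ(0)) = sqrt(2π / (34n)) = sqrt(π/(17n)).
The 7 · x^4 term contributes only at subleading order (an O(1/n) relative correction).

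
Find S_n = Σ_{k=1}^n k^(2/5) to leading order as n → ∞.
S_n ~ (5/7) · n^(7/5)

Integral comparison: Σ_{k=1}^n k^(2/5) = ∫_0^n x^(2/5) dx + O(n^(2/5)). The integral is n^(1 + 2/5) / (1 + 2/5) = n^((2+5)/5) / ((2+5)/5) = (5/7) · n^(7/5).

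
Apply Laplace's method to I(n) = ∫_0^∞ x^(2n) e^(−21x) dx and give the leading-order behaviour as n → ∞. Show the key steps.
I(n) ~ (sqrt(2π·2n) / 21) · (2n/(21e))^(2n)

Write the integrand as exp(2n ln x − 21x) and set f(x) = 2n ln x − 21x. Then f'(x) = 2n/x − 21 = 0 at x* = 2n/21, and f''(x*) = −2n/x*^2 = −21^2/(2n). Laplace's method (interior maximum) gives
  I(n) ~ e^(f(x*)) · sqrt(2π / |f''(x*)|)
        = exp(2n ln(2n/21) − 2n) · sqrt(2π · 2n / 21^2)
        = (2n/21)^(2n) e^(−2n) · sqrt(2π·2n) / 21
        = (sqrt(2π·2n) / 21) · (2n/(21e))^(2n).
This matches Γ(2n+1)/21^(2n+1) with Stirling applied to Γ.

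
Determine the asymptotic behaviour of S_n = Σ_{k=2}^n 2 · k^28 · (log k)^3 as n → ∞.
S_n ~ 2 · n^29 · (log n)^3 / 29

By integral comparison, S_n = ∫_1^n 2 · x^28 · (log x)^3 dx + O(n^28 · (log n)^3). For the integral, the leading term of ∫_1^n x^28 (log x)^3 dx is n^29/29 · (log n)^3 (by repeated integration by parts; each step lowers the log-exponent and produces a relatively O(1/log n) correction). Hence S_n ~ 2 · n^29 · (log n)^3 / 29.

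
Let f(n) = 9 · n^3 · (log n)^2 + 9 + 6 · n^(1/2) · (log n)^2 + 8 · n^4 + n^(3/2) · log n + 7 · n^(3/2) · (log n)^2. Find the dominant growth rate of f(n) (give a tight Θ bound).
f(n) ∈ Θ(n^4)

Compare the terms by growth order. For large n, n^a · (log n)^b dominates n^a' · (log n)^b' iff a > a', or (a = a' and b > b'). Ranking the 6 terms shows the dominant one is 8 · n^4. Hence f(n) ∈ Θ(n^4).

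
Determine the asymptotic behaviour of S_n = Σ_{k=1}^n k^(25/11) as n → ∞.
S_n ~ (11/36) · n^(36/11)

Integral comparison: Σ_{k=1}^n k^(25/11) = ∫_0^n x^(25/11) dx + O(n^(25/11)). The integral is n^(1 + 25/11) / (1 + 25/11) = n^((25+11)/11) / ((25+11)/11) = (11/36) · n^(36/11).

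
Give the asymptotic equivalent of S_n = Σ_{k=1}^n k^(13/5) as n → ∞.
S_n ~ (5/18) · n^(18/5)

Integral comparison: Σ_{k=1}^n k^(13/5) = ∫_0^n x^(13/5) dx + O(n^(13/5)). The integral is n^(1 + 13/5) / (1 + 13/5) = n^((13+5)/5) / ((13+5)/5) = (5/18) · n^(18/5).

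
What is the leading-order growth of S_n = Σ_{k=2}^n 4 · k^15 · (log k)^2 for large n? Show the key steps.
S_n ~ n^16 · (log n)^2 / 4

By integral comparison, S_n = ∫_1^n 4 · x^15 · (log x)^2 dx + O(n^15 · (log n)^2). For the integral, the leading term of ∫_1^n x^15 (log x)^2 dx is n^16/16 · (log n)^2 (by repeated integration by parts; each step lowers the log-exponent and produces a relatively O(1/log n) correction). Hence S_n ~ n^16 · (log n)^2 / 4.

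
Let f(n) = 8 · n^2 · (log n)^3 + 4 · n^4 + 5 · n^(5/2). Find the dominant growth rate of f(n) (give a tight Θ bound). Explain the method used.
f(n) ∈ Θ(n^4)

Compare the terms by growth order. For large n, n^a · (log n)^b dominates n^a' · (log n)^b' iff a > a', or (a = a' and b > b'). Ranking the 3 terms shows the dominant one is 4 · n^4. Hence f(n) ∈ Θ(n^4).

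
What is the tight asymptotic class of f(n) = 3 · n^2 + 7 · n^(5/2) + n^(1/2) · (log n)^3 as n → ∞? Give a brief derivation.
f(n) ∈ Θ(n^(5/2))

Compare the terms by growth order. For large n, n^a · (log n)^b dominates n^a' · (log n)^b' iff a > a', or (a = a' and b > b'). Ranking the 3 terms shows the dominant one is 7 · n^(5/2). Hence f(n) ∈ Θ(n^(5/2)).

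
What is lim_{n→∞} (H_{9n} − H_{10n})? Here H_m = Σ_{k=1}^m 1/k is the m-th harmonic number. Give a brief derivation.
lim = ln(9/10)

Euler-Maclaurin gives H_m = ln m + γ + 1/(2m) + O(1/m^2). The γ and O(1/m) terms cancel in the difference:
  H_{9n} − H_{10n} = ln(9n) − ln(10n) + O(1/n) = ln(9/10) + O(1/n).
Hence the limit is ln(9/10).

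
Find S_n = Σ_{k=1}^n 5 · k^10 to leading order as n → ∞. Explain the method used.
S_n ~ 5 · n^11 / 11

By integral comparison (Euler-Maclaurin), Σ_{k=1}^n 5 · k^10 = 5 · ∫_0^n x^10 dx + O(n^10) = 5 · n^11/11 + O(n^10). (Equivalently, Faulhaber's formula gives the same leading term.)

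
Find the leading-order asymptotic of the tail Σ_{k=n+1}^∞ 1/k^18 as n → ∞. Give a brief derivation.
Σ_{k>n} 1/k^18 ~ 1/(17 · n^17)

Compare to the integral: ∫_{n}^∞ x^(−18) dx = [−x^(−17)/17]_{n}^∞ = 1/((18−1)·n^17). Euler-Maclaurin then gives
  Σ_{k>n} 1/k^18 = ∫_{n}^∞ dx/x^18 − 1/(2·n^18) + O(1/n^19).
(Equivalently this is ζ(18) − Σ_{k≤n} 1/k^18.)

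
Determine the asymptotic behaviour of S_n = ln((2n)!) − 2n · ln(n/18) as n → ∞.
S_n ~ 2n · (ln 36 − 1) + O(ln n)

Stirling: ln((2n)!) = 2n ln(2n) − 2n + O(ln n).
  S_n = 2n ln(2n) − 2n − 2n ln(n/18) + O(ln n)
      = 2n ln(2n) − 2n ln n + 2n ln 18 − 2n + O(ln n)
      = 2n ln 2 + 2n ln 18 − 2n + O(ln n)
      = 2n (ln 36 − 1) + O(ln n).
Numerically ln(36) − 1 ≈ 2.5835.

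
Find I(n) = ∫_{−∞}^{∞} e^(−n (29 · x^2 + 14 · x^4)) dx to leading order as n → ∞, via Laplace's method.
I(n) ~ sqrt(π/(29n))

φ(x) = 29 · x^2 + 14 · x^4 has its unique global minimum at x* = 0 (since φ'(x) = 58x + 56x^3 = 0 only at x = 0 for real x with both coefficients positive, and φ → ∞ as |x| → ∞). At x* = 0, φ(0) = 0 and φ''(0) = 58. Laplace's method then gives
  I(n) ~ sqrt(2π / (n · φ''(0))) · e^(−n φ(0)) = sqrt(2π / (58n)) = sqrt(π/(29n)).
The 14 · x^4 term contributes only at subleading order (an O(1/n) relative correction).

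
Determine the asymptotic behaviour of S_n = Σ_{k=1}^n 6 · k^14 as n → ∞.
S_n ~ 2 · n^15 / 5

By integral comparison (Euler-Maclaurin), Σ_{k=1}^n 6 · k^14 = 6 · ∫_0^n x^14 dx + O(n^14) = 6 · n^15/15 = 2 · n^15 / 5 + O(n^14). (Equivalently, Faulhaber's formula gives the same leading term.)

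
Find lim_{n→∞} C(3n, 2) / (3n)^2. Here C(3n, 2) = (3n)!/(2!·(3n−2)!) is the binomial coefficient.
lim = 1/2! = 1/2

With N = 3n → ∞: C(N, 2) / N^2 = [N(N−1)…(N−1)] / (2! · N^2) = (1/2!) · 1 · (1 − 1/(3n)). Each factor → 1 as N → ∞, so the limit is 1/2! = 1/2.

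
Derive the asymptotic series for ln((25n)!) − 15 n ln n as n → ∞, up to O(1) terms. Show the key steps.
ln((25n)!) − 15 n ln n = 10 n ln n + 25(ln 25 − 1) n + (1/2) ln(2π·25n) + O(1/n)

Stirling: ln((25n)!) = 25n ln(25n) − 25n + (1/2) ln(2π·25n) + O(1/n).
Expand 25n ln(25n) = 25n (ln n + ln 25) = 25n ln n + 25n ln 25.
Subtract 15n ln n: leading term is (25 − 15) n ln n = 10 n ln n. The next term is 25n ln 25 − 25n = 25(ln 25 − 1) n. Then the (1/2) ln(2π·25n) correction.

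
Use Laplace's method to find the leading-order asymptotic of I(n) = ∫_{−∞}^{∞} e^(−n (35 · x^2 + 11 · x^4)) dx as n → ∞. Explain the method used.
I(n) ~ sqrt(π/(35n))

φ(x) = 35 · x^2 + 11 · x^4 has its unique global minimum at x* = 0 (since φ'(x) = 70x + 44x^3 = 0 only at x = 0 for real x with both coefficients positive, and φ → ∞ as |x| → ∞). At x* = 0, φ(0) = 0 and φ''(0) = 70. Laplace's method then gives
  I(n) ~ sqrt(2π / (n · φ''(0))) · e^(−n φ(0)) = sqrt(2π / (70n)) = sqrt(π/(35n)).
The 11 · x^4 term contributes only at subleading order (an O(1/n) relative correction).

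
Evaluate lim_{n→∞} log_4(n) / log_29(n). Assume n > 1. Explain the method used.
lim = ln(29) / ln(4) = log_4(29)

Change of base: log_4(n) = ln n / ln 4 and log_29(n) = ln n / ln 29. The ratio is (ln n / ln 4) · (ln 29 / ln n) = ln 29 / ln 4, a constant independent of n. So the limit is ln 29 / ln 4 = log_4(29).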